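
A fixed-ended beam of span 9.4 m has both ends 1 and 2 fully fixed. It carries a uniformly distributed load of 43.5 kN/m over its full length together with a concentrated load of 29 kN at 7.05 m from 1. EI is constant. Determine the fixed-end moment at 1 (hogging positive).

Take the two fixed-end moments M_1, M_2 as redundants; the released structure is the simple span 12.
On the primary (simply-supported) span, the end slopes from the loading are:
  at 1: UDL 43.5: wL³/(24EI) = 1505/EI
  at 2: UDL 43.5: wL³/(24EI) = 1505/EI
  at 1: point load 29 at a = 7.05: Pab(L + b)/(6LEI) = 100.1/EI
  at 2: point load 29 at a = 7.05: Pab(L + a)/(6LEI) = 140.1/EI
  θ_10 = 1606/EI,  θ_20 = 1646/EI
Flexibility coefficients: a unit moment at one end gives L/(3EI) there and L/(6EI) at the far end, so f₁₁ = f₂₂ = 3.133/EI and f₁₂ = f₂₁ = 1.567/EI.
Compatibility — zero rotation at each built-in end:
  3.133 M_1 + 1.567 M_2 = 1606
  1.567 M_1 + 3.133 M_2 = 1646
Solving the pair gives M_1 = 333.1 kN·m and M_2 = 358.6 kN·m (hogging).

M_1 = 333.1 kN·m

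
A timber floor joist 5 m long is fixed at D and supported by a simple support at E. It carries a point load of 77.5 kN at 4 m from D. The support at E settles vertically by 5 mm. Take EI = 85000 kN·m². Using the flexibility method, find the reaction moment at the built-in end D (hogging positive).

Release the roller at E. Primary structure: cantilever fixed at D.
Downward deflection at the released point E due to the loads:
  point load 77.5 at a = 4: Pa²(3L − a)/(6EI) = 2273/EI
Tip deflection under a unit load at E: L³/(3EI) = 41.67/EI.
With EI = 85000 kN·m²: δ_0 = 0.026745 m and δ_{EE} = 0.00049 m/kN.
Compatibility — the beam at E must follow the support down by 0.005 m: δ_0 − R_E·δ_{EE} = 0.005, so R_E = (0.026745 − 0.005)/0.00049 = 44.36 kN.
Moment equilibrium about D: M_D = Σ(load moments about D) − R_E·L = 310 − 44.36×5 = 88.2 kN·m.

M_D = 88.2 kN·m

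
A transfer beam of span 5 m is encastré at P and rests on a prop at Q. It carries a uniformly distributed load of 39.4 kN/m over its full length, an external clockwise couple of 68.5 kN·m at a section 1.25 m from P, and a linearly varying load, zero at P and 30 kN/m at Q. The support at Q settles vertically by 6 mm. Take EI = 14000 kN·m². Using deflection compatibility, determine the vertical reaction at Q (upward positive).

Choose R_Q as the redundant. The primary structure is the cantilever fixed at P.
Primary-structure tip deflection at Q by superposition:
  UDL 39.4: wL⁴/(8EI) = 3078/EI
  clockwise couple 68.5 at a = 1.25: M₀a(2L − a)/(2EI) = 374.6/EI
  triangular load, peak 30 at the free end: 11w₀L⁴/(120EI) = 1719/EI
  δ_0 = 5171/EI
Tip deflection under a unit load at Q: L³/(3EI) = 41.67/EI.
With EI = 14000 kN·m²: δ_0 = 0.36939 m and δ_{QQ} = 0.002976 m/kN.
Compatibility — the beam at Q must follow the support down by 0.006 m: δ_0 − R_Q·δ_{QQ} = 0.006, so R_Q = (0.36939 − 0.006)/0.002976 = 122.1 kN.

R_Q = 122.1 kN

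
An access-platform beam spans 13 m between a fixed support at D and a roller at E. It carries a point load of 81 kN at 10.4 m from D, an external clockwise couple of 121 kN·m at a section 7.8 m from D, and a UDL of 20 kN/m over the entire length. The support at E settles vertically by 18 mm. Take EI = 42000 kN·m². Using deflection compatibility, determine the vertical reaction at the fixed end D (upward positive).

R_D = 175.8 kN

Remove the prop at E; the released (primary) structure is a cantilever built in at D.
Deflection at E on the released cantilever, summing each load's contribution:
  point load 81 at a = 10.4: Pa²(3L − a)/(6EI) = 41761/EI
  clockwise couple 121 at a = 7.8: M₀a(2L − a)/(2EI) = 8589/EI
  UDL 20: wL⁴/(8EI) = 71402/EI
  δ_0 = 121752/EI
Tip deflection under a unit load at E: L³/(3EI) = 732.3/EI.
With EI = 42000 kN·m²: δ_0 = 2.8988 m and δ_{EE} = 0.017437 m/kN.
Compatibility — the beam at E must follow the support down by 0.018 m: δ_0 − R_E·δ_{EE} = 0.018, so R_E = (2.8988 − 0.018)/0.017437 = 165.2 kN.
Vertical equilibrium: R_D = ΣP − R_E = 341 − 165.2 = 175.8 kN.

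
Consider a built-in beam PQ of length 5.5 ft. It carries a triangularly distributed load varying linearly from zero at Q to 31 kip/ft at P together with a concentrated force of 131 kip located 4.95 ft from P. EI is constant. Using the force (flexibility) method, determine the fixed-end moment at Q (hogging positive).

Take the two fixed-end moments M_P, M_Q as redundants; the released structure is the simple span PQ.
On the primary (simply-supported) span, the end slopes from the loading are:
  at P: triangular load, peak 31: w₀L³/(45EI) = 114.6/EI
  at Q: triangular load, peak 31: 7w₀L³/(360EI) = 100.3/EI
  at P: point load 131 at a = 4.95: Pab(L + b)/(6LEI) = 65.39/EI
  at Q: point load 131 at a = 4.95: Pab(L + a)/(6LEI) = 112.9/EI
  θ_P0 = 180/EI,  θ_Q0 = 213.2/EI
Flexibility coefficients: a unit moment at one end gives L/(3EI) there and L/(6EI) at the far end, so f₁₁ = f₂₂ = 1.833/EI and f₁₂ = f₂₁ = 0.9167/EI.
Compatibility — zero rotation at each built-in end:
  1.833 M_P + 0.9167 M_Q = 180
  0.9167 M_P + 1.833 M_Q = 213.2
Solving the pair gives M_P = 53.37 kip·ft and M_Q = 89.62 kip·ft (hogging).

M_Q = 89.62 kip·ft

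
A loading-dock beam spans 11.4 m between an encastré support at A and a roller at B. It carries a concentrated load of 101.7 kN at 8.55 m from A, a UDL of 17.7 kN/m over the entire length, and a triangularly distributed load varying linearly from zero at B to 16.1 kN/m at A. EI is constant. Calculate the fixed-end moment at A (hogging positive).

M_A = 562.9 kN·m

Choose R_B as the redundant. The primary structure is the cantilever fixed at A.
Free-end deflection of the primary structure under the applied loading (downward +):
  point load 101.7 at a = 8.55: Pa²(3L − a)/(6EI) = 31783/EI
  UDL 17.7: wL⁴/(8EI) = 37368/EI
  triangular load, peak 16.1 at the fixed end: w₀L⁴/(30EI) = 9064/EI
  δ_0 = 78215/EI
Tip deflection under a unit load at B: L³/(3EI) = 493.8/EI.
Compatibility at B: δ_0 − R_B·δ_{BB} = 0, so R_B = 78215/493.8 = 158.4 kN.
Moment equilibrium about A: M_A = Σ(load moments about A) − R_B·L = 2368 − 158.4×11.4 = 562.9 kN·m.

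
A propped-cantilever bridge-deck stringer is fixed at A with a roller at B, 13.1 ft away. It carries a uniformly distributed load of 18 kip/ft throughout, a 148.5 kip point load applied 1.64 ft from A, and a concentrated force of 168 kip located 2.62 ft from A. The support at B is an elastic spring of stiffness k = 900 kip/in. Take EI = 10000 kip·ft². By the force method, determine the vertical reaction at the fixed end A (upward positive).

Remove the prop at B; the released (primary) structure is a cantilever built in at A.
Primary-structure tip deflection at B by superposition:
  UDL 18: wL⁴/(8EI) = 66262/EI
  point load 148.5 at a = 1.64: Pa²(3L − a)/(6EI) = 2507/EI
  point load 168 at a = 2.62: Pa²(3L − a)/(6EI) = 7050/EI
  δ_0 = 75819/EI
Tip deflection under a unit load at B: L³/(3EI) = 749.4/EI.
With EI = 10000 kip·ft²: δ_0 = 7.5819 ft and δ_{BB} = 0.074936 ft/kip.
Compatibility — the spring shortens by R_B/k under the reaction it provides: δ_0 − R_B·δ_{BB} = R_B/k. With 1/k = 1/(900×12) ft/kip = 0.000093 ft/kip, R_B = δ_0 / (δ_{BB} + 1/k) = 7.5819 / (0.074936 + 0.000093) = 101.1 kip.
Vertical equilibrium: R_A = ΣP − R_B = 552.3 − 101.1 = 451.2 kip.

R_A = 451.2 kip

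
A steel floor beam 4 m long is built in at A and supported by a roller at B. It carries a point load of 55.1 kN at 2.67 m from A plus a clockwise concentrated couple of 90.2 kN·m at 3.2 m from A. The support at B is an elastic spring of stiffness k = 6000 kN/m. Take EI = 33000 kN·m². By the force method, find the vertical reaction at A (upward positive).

R_A = 6.521 kN

Take the reaction at B as the redundant and release it; the primary structure is a cantilever fixed at A.
Deflection at B on the released cantilever, summing each load's contribution:
  point load 55.1 at a = 2.67: Pa²(3L − a)/(6EI) = 610.8/EI
  clockwise couple 90.2 at a = 3.2: M₀a(2L − a)/(2EI) = 692.7/EI
  δ_0 = 1304/EI
Tip deflection under a unit load at B: L³/(3EI) = 21.33/EI.
With EI = 33000 kN·m²: δ_0 = 0.039501 m and δ_{BB} = 0.000646 m/kN.
Compatibility — the spring shortens by R_B/k under the reaction it provides: δ_0 − R_B·δ_{BB} = R_B/k. With 1/k = 0.000167 m/kN, R_B = δ_0 / (δ_{BB} + 1/k) = 0.039501 / (0.000646 + 0.000167) = 48.58 kN.
Vertical equilibrium: R_A = ΣP − R_B = 55.1 − 48.58 = 6.521 kN.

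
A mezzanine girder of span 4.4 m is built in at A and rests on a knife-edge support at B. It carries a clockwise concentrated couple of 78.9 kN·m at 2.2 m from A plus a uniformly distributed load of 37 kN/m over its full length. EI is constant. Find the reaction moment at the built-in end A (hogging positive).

Take the reaction at B as the redundant and release it; the primary structure is a cantilever fixed at A.
Primary-structure tip deflection at B by superposition:
  clockwise couple 78.9 at a = 2.2: M₀a(2L − a)/(2EI) = 572.8/EI
  UDL 37: wL⁴/(8EI) = 1733/EI
  δ_0 = 2306/EI
Tip deflection under a unit load at B: L³/(3EI) = 28.39/EI.
Compatibility at B: δ_0 − R_B·δ_{BB} = 0, so R_B = 2306/28.39 = 81.22 kN.
Moment equilibrium about A: M_A = Σ(load moments about A) − R_B·L = 437.1 − 81.22×4.4 = 79.68 kN·m.

M_A = 79.68 kN·m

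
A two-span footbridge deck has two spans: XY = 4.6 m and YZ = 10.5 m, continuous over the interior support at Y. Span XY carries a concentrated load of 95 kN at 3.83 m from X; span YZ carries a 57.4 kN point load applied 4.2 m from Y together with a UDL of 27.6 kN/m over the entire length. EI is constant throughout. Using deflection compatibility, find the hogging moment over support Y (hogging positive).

M_Y = 362 kN·m

Take M_Y as the redundant. Released structure: two simple spans XY and YZ with a hinge at Y.
Rotations at Y on the released spans (each span's end-slope, ×1/EI):
  span XY: point load 95 at a = 3.83: Pab(L + a)/(6LEI) = 85.57/EI
  span YZ: point load 57.4 at a = 4.2: Pab(L + b)/(6LEI) = 405/EI
  span YZ: UDL 27.6: wL³/(24EI) = 1331/EI
  relative rotation θ_0 = (85.57 + 1736)/EI = 1822/EI
A unit hogging moment at Y produces rotation L₁/(3EI) + L₂/(3EI) = 5.033/EI.
Compatibility: M_Y·(L₁+L₂)/(3EI) = θ_0, giving M_Y = 362 kN·m (hogging).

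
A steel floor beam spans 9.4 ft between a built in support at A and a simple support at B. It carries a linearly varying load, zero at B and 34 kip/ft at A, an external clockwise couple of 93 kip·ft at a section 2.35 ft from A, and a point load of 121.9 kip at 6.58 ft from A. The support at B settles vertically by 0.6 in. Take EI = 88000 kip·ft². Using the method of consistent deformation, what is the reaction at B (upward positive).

Take the reaction at B as the redundant and release it; the primary structure is a cantilever fixed at A.
Primary-structure tip deflection at B by superposition:
  triangular load, peak 34 at the fixed end: w₀L⁴/(30EI) = 8848/EI
  clockwise couple 93 at a = 2.35: M₀a(2L − a)/(2EI) = 1798/EI
  point load 121.9 at a = 6.58: Pa²(3L − a)/(6EI) = 19018/EI
  δ_0 = 29664/EI
Tip deflection under a unit load at B: L³/(3EI) = 276.9/EI.
With EI = 88000 kip·ft²: δ_0 = 0.33709 ft and δ_{BB} = 0.003146 ft/kip.
Compatibility — the beam at B must follow the support down by 0.05 ft: δ_0 − R_B·δ_{BB} = 0.05, so R_B = (0.33709 − 0.05)/0.003146 = 91.25 kip.

R_B = 91.25 kip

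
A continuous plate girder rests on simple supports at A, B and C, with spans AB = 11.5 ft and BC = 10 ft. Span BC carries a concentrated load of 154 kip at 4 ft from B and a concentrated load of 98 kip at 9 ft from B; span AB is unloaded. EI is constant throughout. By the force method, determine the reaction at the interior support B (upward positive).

Take M_B as the redundant. Released structure: two simple spans AB and BC with a hinge at B.
End slopes at the hinge B, treating each span as simply supported:
  span BC: point load 154 at a = 4: Pab(L + b)/(6LEI) = 985.6/EI
  span BC: point load 98 at a = 9: Pab(L + b)/(6LEI) = 161.7/EI
  relative rotation θ_0 = (0 + 1147)/EI = 1147/EI
A unit hogging moment at B produces rotation L₁/(3EI) + L₂/(3EI) = 7.167/EI.
Compatibility: M_B·(L₁+L₂)/(3EI) = θ_0, giving M_B = 160.1 kip·ft (hogging).
Span AB, ΣM about A with M_B applied at B: R_B^{AB}·11.5 = 0 + 160.1, so R_B^{AB} = 13.92 kip and R_A = 0 − 13.92 = -13.92 kip.
Span BC, ΣM about C: R_B^{BC}·10 = 1022 + 160.1, so R_B^{BC} = 118.2 kip and R_C = 252 − 118.2 = 133.8 kip.
R_B = 13.92 + 118.2 = 132.1 kip.

R_B = 132.1 kip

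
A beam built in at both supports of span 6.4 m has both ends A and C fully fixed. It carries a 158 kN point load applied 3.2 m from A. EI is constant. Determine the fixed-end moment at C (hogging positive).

M_C = 126.4 kN·m

Take the two fixed-end moments M_A, M_C as redundants; the released structure is the simple span AC.
Simple-span end rotations at A and C under the given loads:
  at A: point load 158 at a = 3.2: Pab(L + b)/(6LEI) = 404.5/EI
  at C: point load 158 at a = 3.2: Pab(L + a)/(6LEI) = 404.5/EI
  θ_A0 = 404.5/EI,  θ_C0 = 404.5/EI
Flexibility coefficients: a unit moment at one end gives L/(3EI) there and L/(6EI) at the far end, so f₁₁ = f₂₂ = 2.133/EI and f₁₂ = f₂₁ = 1.067/EI.
Compatibility — zero rotation at each built-in end:
  2.133 M_A + 1.067 M_C = 404.5
  1.067 M_A + 2.133 M_C = 404.5
Solving the pair gives M_A = 126.4 kN·m and M_C = 126.4 kN·m (hogging).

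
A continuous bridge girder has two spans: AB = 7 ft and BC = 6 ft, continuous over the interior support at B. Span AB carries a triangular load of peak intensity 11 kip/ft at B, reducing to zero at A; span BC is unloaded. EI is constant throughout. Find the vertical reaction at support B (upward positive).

Insert a hinge at B; M_B is the redundant, and each span becomes simply supported.
End slopes at the hinge B, treating each span as simply supported:
  span AB: triangular load, peak 11: w₀L³/(45EI) = 83.84/EI
  relative rotation θ_0 = (83.84 + 0)/EI = 83.84/EI
A unit hogging moment at B produces rotation L₁/(3EI) + L₂/(3EI) = 4.333/EI.
Slope continuity at B: θ_0 = M_B·4.333/EI, so M_B = 83.84/4.333 = 19.35 kip·ft (hogging).
Span AB, ΣM about A with M_B applied at B: R_B^{AB}·7 = 179.7 + 19.35, so R_B^{AB} = 28.43 kip and R_A = 38.5 − 28.43 = 10.07 kip.
Span BC, ΣM about C: R_B^{BC}·6 = 0 + 19.35, so R_B^{BC} = 3.225 kip and R_C = 0 − 3.225 = -3.225 kip.
R_B = 28.43 + 3.225 = 31.66 kip.

R_B = 31.66 kip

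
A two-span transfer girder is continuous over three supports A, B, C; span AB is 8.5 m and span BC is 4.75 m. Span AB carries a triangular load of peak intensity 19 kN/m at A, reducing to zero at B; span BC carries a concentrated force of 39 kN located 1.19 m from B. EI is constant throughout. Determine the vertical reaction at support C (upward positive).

Insert a hinge at B; M_B is the redundant, and each span becomes simply supported.
Discontinuity in slope at B on the released structure — sum the simple-span end rotations:
  span AB: triangular load, peak 19: 7w₀L³/(360EI) = 226.9/EI
  span BC: point load 39 at a = 1.19: Pab(L + b)/(6LEI) = 48.17/EI
  relative rotation θ_0 = (226.9 + 48.17)/EI = 275.1/EI
A unit hogging moment at B produces rotation L₁/(3EI) + L₂/(3EI) = 4.417/EI.
Slope continuity at B: θ_0 = M_B·4.417/EI, so M_B = 275.1/4.417 = 62.28 kN·m (hogging).
Span BC, ΣM about C: R_B^{BC}·4.75 = 138.8 + 62.28, so R_B^{BC} = 42.34 kN and R_C = 39 − 42.34 = -3.341 kN.

R_C = -3.341 kN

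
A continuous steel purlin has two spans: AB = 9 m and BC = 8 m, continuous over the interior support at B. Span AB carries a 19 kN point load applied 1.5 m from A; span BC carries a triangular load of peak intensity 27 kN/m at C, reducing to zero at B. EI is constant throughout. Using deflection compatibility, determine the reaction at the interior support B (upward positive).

R_B = 52.1 kN

Take M_B as the redundant. Released structure: two simple spans AB and BC with a hinge at B.
End slopes at the hinge B, treating each span as simply supported:
  span AB: point load 19 at a = 1.5: Pab(L + a)/(6LEI) = 41.56/EI
  span BC: triangular load, peak 27: 7w₀L³/(360EI) = 268.8/EI
  relative rotation θ_0 = (41.56 + 268.8)/EI = 310.4/EI
A unit hogging moment at B produces rotation L₁/(3EI) + L₂/(3EI) = 5.667/EI.
Compatibility: M_B·(L₁+L₂)/(3EI) = θ_0, giving M_B = 54.77 kN·m (hogging).
Span AB, ΣM about A with M_B applied at B: R_B^{AB}·9 = 28.5 + 54.77, so R_B^{AB} = 9.252 kN and R_A = 19 − 9.252 = 9.748 kN.
Span BC, ΣM about C: R_B^{BC}·8 = 288 + 54.77, so R_B^{BC} = 42.85 kN and R_C = 108 − 42.85 = 65.15 kN.
R_B = 9.252 + 42.85 = 52.1 kN.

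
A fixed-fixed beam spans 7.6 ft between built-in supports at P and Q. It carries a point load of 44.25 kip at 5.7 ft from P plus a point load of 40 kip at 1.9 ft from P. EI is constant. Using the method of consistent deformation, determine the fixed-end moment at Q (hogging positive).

Take the two fixed-end moments M_P, M_Q as redundants; the released structure is the simple span PQ.
On the primary (simply-supported) span, the end slopes from the loading are:
  at P: point load 44.25 at a = 5.7: Pab(L + b)/(6LEI) = 99.84/EI
  at Q: point load 44.25 at a = 5.7: Pab(L + a)/(6LEI) = 139.8/EI
  at P: point load 40 at a = 1.9: Pab(L + b)/(6LEI) = 126.3/EI
  at Q: point load 40 at a = 1.9: Pab(L + a)/(6LEI) = 90.25/EI
  θ_P0 = 226.2/EI,  θ_Q0 = 230/EI
Flexibility coefficients: a unit moment at one end gives L/(3EI) there and L/(6EI) at the far end, so f₁₁ = f₂₂ = 2.533/EI and f₁₂ = f₂₁ = 1.267/EI.
Compatibility — zero rotation at each built-in end:
  2.533 M_P + 1.267 M_Q = 226.2
  1.267 M_P + 2.533 M_Q = 230
Solving the pair gives M_P = 58.51 kip·ft and M_Q = 61.54 kip·ft (hogging).

M_Q = 61.54 kip·ft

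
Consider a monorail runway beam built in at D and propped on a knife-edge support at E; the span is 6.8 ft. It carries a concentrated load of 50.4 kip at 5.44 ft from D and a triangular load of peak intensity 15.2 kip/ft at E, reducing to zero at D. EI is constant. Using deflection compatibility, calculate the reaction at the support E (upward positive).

Remove the prop at E; the released (primary) structure is a cantilever built in at D.
Deflection at E on the released cantilever, summing each load's contribution:
  point load 50.4 at a = 5.44: Pa²(3L − a)/(6EI) = 3719/EI
  triangular load, peak 15.2 at the free end: 11w₀L⁴/(120EI) = 2979/EI
  δ_0 = 6698/EI
Flexibility coefficient — unit upward force at E: δ_{EE} = L³/(3EI) = 104.8/EI.
The prop prevents deflection at E: R_E = δ_0/δ_{EE} = 6698/104.8 = 63.91 kip.

R_E = 63.91 kip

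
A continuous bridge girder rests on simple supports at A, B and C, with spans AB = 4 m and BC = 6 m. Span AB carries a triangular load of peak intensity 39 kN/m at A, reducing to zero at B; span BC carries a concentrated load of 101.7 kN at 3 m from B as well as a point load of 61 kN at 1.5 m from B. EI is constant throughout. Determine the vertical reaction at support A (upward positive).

Insert a hinge at B; M_B is the redundant, and each span becomes simply supported.
Rotations at B on the released spans (each span's end-slope, ×1/EI):
  span AB: triangular load, peak 39: 7w₀L³/(360EI) = 48.53/EI
  span BC: point load 101.7 at a = 3: Pab(L + b)/(6LEI) = 228.8/EI
  span BC: point load 61 at a = 1.5: Pab(L + b)/(6LEI) = 120.1/EI
  relative rotation θ_0 = (48.53 + 348.9)/EI = 397.5/EI
A unit hogging moment at B produces rotation L₁/(3EI) + L₂/(3EI) = 3.333/EI.
Slope continuity at B: θ_0 = M_B·3.333/EI, so M_B = 397.5/3.333 = 119.2 kN·m (hogging).
Span AB, ΣM about A with M_B applied at B: R_B^{AB}·4 = 104 + 119.2, so R_B^{AB} = 55.81 kN and R_A = 78 − 55.81 = 22.19 kN.

R_A = 22.19 kN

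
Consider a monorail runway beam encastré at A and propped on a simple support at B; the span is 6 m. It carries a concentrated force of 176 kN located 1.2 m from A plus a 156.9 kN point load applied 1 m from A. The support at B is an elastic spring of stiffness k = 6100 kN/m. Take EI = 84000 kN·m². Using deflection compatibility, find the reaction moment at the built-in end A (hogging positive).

Choose R_B as the redundant. The primary structure is the cantilever fixed at A.
Deflection at B on the released cantilever, summing each load's contribution:
  point load 176 at a = 1.2: Pa²(3L − a)/(6EI) = 709.6/EI
  point load 156.9 at a = 1: Pa²(3L − a)/(6EI) = 444.6/EI
  δ_0 = 1154/EI
Flexibility coefficient — unit upward force at B: δ_{BB} = L³/(3EI) = 72/EI.
With EI = 84000 kN·m²: δ_0 = 0.01374 m and δ_{BB} = 0.000857 m/kN.
Compatibility — the spring shortens by R_B/k under the reaction it provides: δ_0 − R_B·δ_{BB} = R_B/k. With 1/k = 0.000164 m/kN, R_B = δ_0 / (δ_{BB} + 1/k) = 0.01374 / (0.000857 + 0.000164) = 13.46 kN.
Moment equilibrium about A: M_A = Σ(load moments about A) − R_B·L = 368.1 − 13.46×6 = 287.4 kN·m.

M_A = 287.4 kN·m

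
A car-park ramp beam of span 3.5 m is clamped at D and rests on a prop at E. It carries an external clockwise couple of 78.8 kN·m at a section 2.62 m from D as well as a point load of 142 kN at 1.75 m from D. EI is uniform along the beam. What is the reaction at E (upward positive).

R_E = 76.01 kN

Remove the prop at E; the released (primary) structure is a cantilever built in at D.
Deflection at E on the released cantilever, summing each load's contribution:
  clockwise couple 78.8 at a = 2.62: M₀a(2L − a)/(2EI) = 452.1/EI
  point load 142 at a = 1.75: Pa²(3L − a)/(6EI) = 634.2/EI
  δ_0 = 1086/EI
Tip deflection under a unit load at E: L³/(3EI) = 14.29/EI.
The prop prevents deflection at E: R_E = δ_0/δ_{EE} = 1086/14.29 = 76.01 kN.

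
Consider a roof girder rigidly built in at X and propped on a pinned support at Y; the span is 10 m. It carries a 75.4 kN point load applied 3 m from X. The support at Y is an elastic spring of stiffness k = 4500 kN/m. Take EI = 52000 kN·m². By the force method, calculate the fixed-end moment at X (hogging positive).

M_X = 137.7 kN·m

Take the reaction at Y as the redundant and release it; the primary structure is a cantilever fixed at X.
Free-end deflection of the primary structure under the applied loading (downward +):
  point load 75.4 at a = 3: Pa²(3L − a)/(6EI) = 3054/EI
Tip deflection under a unit load at Y: L³/(3EI) = 333.3/EI.
With EI = 52000 kN·m²: δ_0 = 0.058725 m and δ_{YY} = 0.00641 m/kN.
Compatibility — the spring shortens by R_Y/k under the reaction it provides: δ_0 − R_Y·δ_{YY} = R_Y/k. With 1/k = 0.000222 m/kN, R_Y = δ_0 / (δ_{YY} + 1/k) = 0.058725 / (0.00641 + 0.000222) = 8.854 kN.
Moment equilibrium about X: M_X = Σ(load moments about X) − R_Y·L = 226.2 − 8.854×10 = 137.7 kN·m.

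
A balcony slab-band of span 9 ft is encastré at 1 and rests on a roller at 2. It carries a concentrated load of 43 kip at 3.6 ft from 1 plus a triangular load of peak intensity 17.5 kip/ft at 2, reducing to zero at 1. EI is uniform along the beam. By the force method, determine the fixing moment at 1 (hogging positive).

Choose R_2 as the redundant. The primary structure is the cantilever fixed at 1.
Deflection at 2 on the released cantilever, summing each load's contribution:
  point load 43 at a = 3.6: Pa²(3L − a)/(6EI) = 2173/EI
  triangular load, peak 17.5 at the free end: 11w₀L⁴/(120EI) = 10525/EI
  δ_0 = 12698/EI
Tip deflection under a unit load at 2: L³/(3EI) = 243/EI.
Compatibility at 2: δ_0 − R_2·δ_{22} = 0, so R_2 = 12698/243 = 52.26 kip.
Moment equilibrium about 1: M_1 = Σ(load moments about 1) − R_2·L = 627.3 − 52.26×9 = 157 kip·ft.

M_1 = 157 kip·ft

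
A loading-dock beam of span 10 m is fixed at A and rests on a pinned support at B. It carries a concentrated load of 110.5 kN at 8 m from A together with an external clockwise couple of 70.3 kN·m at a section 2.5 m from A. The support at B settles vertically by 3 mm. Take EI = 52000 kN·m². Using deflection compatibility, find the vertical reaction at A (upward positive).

R_A = 28.56 kN

Remove the prop at B; the released (primary) structure is a cantilever built in at A.
Downward deflection at the released point B due to the loads:
  point load 110.5 at a = 8: Pa²(3L − a)/(6EI) = 25931/EI
  clockwise couple 70.3 at a = 2.5: M₀a(2L − a)/(2EI) = 1538/EI
  δ_0 = 27468/EI
Flexibility coefficient — unit upward force at B: δ_{BB} = L³/(3EI) = 333.3/EI.
With EI = 52000 kN·m²: δ_0 = 0.52824 m and δ_{BB} = 0.00641 m/kN.
Compatibility — the beam at B must follow the support down by 0.003 m: δ_0 − R_B·δ_{BB} = 0.003, so R_B = (0.52824 − 0.003)/0.00641 = 81.94 kN.
Vertical equilibrium: R_A = ΣP − R_B = 110.5 − 81.94 = 28.56 kN.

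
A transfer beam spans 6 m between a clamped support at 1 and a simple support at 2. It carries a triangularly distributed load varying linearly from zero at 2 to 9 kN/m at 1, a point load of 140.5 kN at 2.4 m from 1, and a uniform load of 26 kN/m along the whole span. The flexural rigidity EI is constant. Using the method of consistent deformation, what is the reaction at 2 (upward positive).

R_2 = 93.12 kN

Choose R_2 as the redundant. The primary structure is the cantilever fixed at 1.
Free-end deflection of the primary structure under the applied loading (downward +):
  triangular load, peak 9 at the fixed end: w₀L⁴/(30EI) = 388.8/EI
  point load 140.5 at a = 2.4: Pa²(3L − a)/(6EI) = 2104/EI
  UDL 26: wL⁴/(8EI) = 4212/EI
  δ_0 = 6705/EI
Tip deflection under a unit load at 2: L³/(3EI) = 72/EI.
Compatibility at 2: δ_0 − R_2·δ_{22} = 0, so R_2 = 6705/72 = 93.12 kN.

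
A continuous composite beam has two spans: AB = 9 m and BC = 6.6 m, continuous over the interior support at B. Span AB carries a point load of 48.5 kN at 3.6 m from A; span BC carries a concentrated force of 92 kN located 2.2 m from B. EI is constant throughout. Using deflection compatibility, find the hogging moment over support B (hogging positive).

Take M_B as the redundant. Released structure: two simple spans AB and BC with a hinge at B.
Rotations at B on the released spans (each span's end-slope, ×1/EI):
  span AB: point load 48.5 at a = 3.6: Pab(L + a)/(6LEI) = 220/EI
  span BC: point load 92 at a = 2.2: Pab(L + b)/(6LEI) = 247.4/EI
  relative rotation θ_0 = (220 + 247.4)/EI = 467.4/EI
A unit hogging moment at B produces rotation L₁/(3EI) + L₂/(3EI) = 5.2/EI.
Slope continuity at B: θ_0 = M_B·5.2/EI, so M_B = 467.4/5.2 = 89.88 kN·m (hogging).

M_B = 89.88 kN·m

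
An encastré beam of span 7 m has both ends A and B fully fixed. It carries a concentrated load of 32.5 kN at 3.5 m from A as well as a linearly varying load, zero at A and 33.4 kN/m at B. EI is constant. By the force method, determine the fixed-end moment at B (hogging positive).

M_B = 110.3 kN·m

Release both end moments; the primary structure is a simply-supported span AB with redundants M_A and M_B.
On the primary (simply-supported) span, the end slopes from the loading are:
  at A: point load 32.5 at a = 3.5: Pab(L + b)/(6LEI) = 99.53/EI
  at B: point load 32.5 at a = 3.5: Pab(L + a)/(6LEI) = 99.53/EI
  at A: triangular load, peak 33.4: 7w₀L³/(360EI) = 222.8/EI
  at B: triangular load, peak 33.4: w₀L³/(45EI) = 254.6/EI
  θ_A0 = 322.3/EI,  θ_B0 = 354.1/EI
Flexibility coefficients: a unit moment at one end gives L/(3EI) there and L/(6EI) at the far end, so f₁₁ = f₂₂ = 2.333/EI and f₁₂ = f₂₁ = 1.167/EI.
Compatibility — zero rotation at each built-in end:
  2.333 M_A + 1.167 M_B = 322.3
  1.167 M_A + 2.333 M_B = 354.1
Solving the pair gives M_A = 82.99 kN·m and M_B = 110.3 kN·m (hogging).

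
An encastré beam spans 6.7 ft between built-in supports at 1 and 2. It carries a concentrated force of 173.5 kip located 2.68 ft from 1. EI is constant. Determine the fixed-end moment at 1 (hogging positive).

M_1 = 167.4 kip·ft

Release both end moments; the primary structure is a simply-supported span 12 with redundants M_1 and M_2.
On the primary (simply-supported) span, the end slopes from the loading are:
  at 1: point load 173.5 at a = 2.68: Pab(L + b)/(6LEI) = 498.5/EI
  at 2: point load 173.5 at a = 2.68: Pab(L + a)/(6LEI) = 436.2/EI
  θ_10 = 498.5/EI,  θ_20 = 436.2/EI
Flexibility coefficients: a unit moment at one end gives L/(3EI) there and L/(6EI) at the far end, so f₁₁ = f₂₂ = 2.233/EI and f₁₂ = f₂₁ = 1.117/EI.
Compatibility — zero rotation at each built-in end:
  2.233 M_1 + 1.117 M_2 = 498.5
  1.117 M_1 + 2.233 M_2 = 436.2
Solving the pair gives M_1 = 167.4 kip·ft and M_2 = 111.6 kip·ft (hogging).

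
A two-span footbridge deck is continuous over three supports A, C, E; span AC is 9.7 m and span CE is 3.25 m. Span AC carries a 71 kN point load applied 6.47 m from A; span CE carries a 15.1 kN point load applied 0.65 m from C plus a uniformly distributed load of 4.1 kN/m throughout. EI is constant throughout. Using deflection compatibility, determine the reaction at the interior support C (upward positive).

R_C = 106.6 kN

Take M_C as the redundant. Released structure: two simple spans AC and CE with a hinge at C.
Discontinuity in slope at C on the released structure — sum the simple-span end rotations:
  span AC: point load 71 at a = 6.47: Pab(L + a)/(6LEI) = 412.2/EI
  span CE: point load 15.1 at a = 0.65: Pab(L + b)/(6LEI) = 7.656/EI
  span CE: UDL 4.1: wL³/(24EI) = 5.864/EI
  relative rotation θ_0 = (412.2 + 13.52)/EI = 425.8/EI
A unit hogging moment at C produces rotation L₁/(3EI) + L₂/(3EI) = 4.317/EI.
Slope continuity at C: θ_0 = M_C·4.317/EI, so M_C = 425.8/4.317 = 98.63 kN·m (hogging).
Span AC, ΣM about A with M_C applied at C: R_C^{AC}·9.7 = 459.4 + 98.63, so R_C^{AC} = 57.53 kN and R_A = 71 − 57.53 = 13.47 kN.
Span CE, ΣM about E: R_C^{CE}·3.25 = 60.91 + 98.63, so R_C^{CE} = 49.09 kN and R_E = 28.43 − 49.09 = -20.67 kN.
R_C = 57.53 + 49.09 = 106.6 kN.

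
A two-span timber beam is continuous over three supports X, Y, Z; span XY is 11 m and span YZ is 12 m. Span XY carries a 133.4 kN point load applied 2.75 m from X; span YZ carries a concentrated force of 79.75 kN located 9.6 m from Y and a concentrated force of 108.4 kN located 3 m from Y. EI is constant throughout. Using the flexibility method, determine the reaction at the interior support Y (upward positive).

R_Y = 172.7 kN

Insert a hinge at Y; M_Y is the redundant, and each span becomes simply supported.
Discontinuity in slope at Y on the released structure — sum the simple-span end rotations:
  span XY: point load 133.4 at a = 2.75: Pab(L + a)/(6LEI) = 630.5/EI
  span YZ: point load 79.75 at a = 9.6: Pab(L + b)/(6LEI) = 367.5/EI
  span YZ: point load 108.4 at a = 3: Pab(L + b)/(6LEI) = 853.6/EI
  relative rotation θ_0 = (630.5 + 1221)/EI = 1852/EI
A unit hogging moment at Y produces rotation L₁/(3EI) + L₂/(3EI) = 7.667/EI.
Compatibility: M_Y·(L₁+L₂)/(3EI) = θ_0, giving M_Y = 241.5 kN·m (hogging).
Span XY, ΣM about X with M_Y applied at Y: R_Y^{XY}·11 = 366.9 + 241.5, so R_Y^{XY} = 55.31 kN and R_X = 133.4 − 55.31 = 78.09 kN.
Span YZ, ΣM about Z: R_Y^{YZ}·12 = 1167 + 241.5, so R_Y^{YZ} = 117.4 kN and R_Z = 188.2 − 117.4 = 70.77 kN.
R_Y = 55.31 + 117.4 = 172.7 kN.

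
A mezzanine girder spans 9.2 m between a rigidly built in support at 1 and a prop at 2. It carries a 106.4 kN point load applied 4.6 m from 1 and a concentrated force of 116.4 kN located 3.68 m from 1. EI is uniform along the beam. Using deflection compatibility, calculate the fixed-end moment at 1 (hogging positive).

Remove the prop at 2; the released (primary) structure is a cantilever built in at 1.
Deflection at 2 on the released cantilever, summing each load's contribution:
  point load 106.4 at a = 4.6: Pa²(3L − a)/(6EI) = 8630/EI
  point load 116.4 at a = 3.68: Pa²(3L − a)/(6EI) = 6284/EI
  δ_0 = 14915/EI
Tip deflection under a unit load at 2: L³/(3EI) = 259.6/EI.
The prop prevents deflection at 2: R_2 = δ_0/δ_{22} = 14915/259.6 = 57.46 kN.
Moment equilibrium about 1: M_1 = Σ(load moments about 1) − R_2·L = 917.8 − 57.46×9.2 = 389.1 kN·m.

M_1 = 389.1 kN·m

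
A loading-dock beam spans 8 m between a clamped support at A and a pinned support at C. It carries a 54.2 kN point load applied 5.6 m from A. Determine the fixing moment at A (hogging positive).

M_A = 59.19 kN·m

Release the roller at C. Primary structure: cantilever fixed at A.
Primary-structure tip deflection at C by superposition:
  point load 54.2 at a = 5.6: Pa²(3L − a)/(6EI) = 5212/EI
Flexibility coefficient — unit upward force at C: δ_{CC} = L³/(3EI) = 170.7/EI.
The prop prevents deflection at C: R_C = δ_0/δ_{CC} = 5212/170.7 = 30.54 kN.
Moment equilibrium about A: M_A = Σ(load moments about A) − R_C·L = 303.5 − 30.54×8 = 59.19 kN·m.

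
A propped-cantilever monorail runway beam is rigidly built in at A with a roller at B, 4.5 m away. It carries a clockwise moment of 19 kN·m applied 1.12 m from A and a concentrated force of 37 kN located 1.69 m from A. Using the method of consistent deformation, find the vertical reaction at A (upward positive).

Release the roller at B. Primary structure: cantilever fixed at A.
Downward deflection at the released point B due to the loads:
  clockwise couple 19 at a = 1.12: M₀a(2L − a)/(2EI) = 83.84/EI
  point load 37 at a = 1.69: Pa²(3L − a)/(6EI) = 208/EI
  δ_0 = 291.8/EI
Tip deflection under a unit load at B: L³/(3EI) = 30.38/EI.
Compatibility at B: δ_0 − R_B·δ_{BB} = 0, so R_B = 291.8/30.38 = 9.608 kN.
Vertical equilibrium: R_A = ΣP − R_B = 37 − 9.608 = 27.39 kN.

R_A = 27.39 kN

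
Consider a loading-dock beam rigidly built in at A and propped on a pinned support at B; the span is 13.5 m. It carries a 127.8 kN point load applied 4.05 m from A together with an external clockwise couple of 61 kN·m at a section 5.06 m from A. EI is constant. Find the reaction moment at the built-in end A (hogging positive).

Remove the prop at B; the released (primary) structure is a cantilever built in at A.
Free-end deflection of the primary structure under the applied loading (downward +):
  point load 127.8 at a = 4.05: Pa²(3L − a)/(6EI) = 12735/EI
  clockwise couple 61 at a = 5.06: M₀a(2L − a)/(2EI) = 3386/EI
  δ_0 = 16121/EI
Tip deflection under a unit load at B: L³/(3EI) = 820.1/EI.
The prop prevents deflection at B: R_B = δ_0/δ_{BB} = 16121/820.1 = 19.66 kN.
Moment equilibrium about A: M_A = Σ(load moments about A) − R_B·L = 578.6 − 19.66×13.5 = 313.2 kN·m.

M_A = 313.2 kN·m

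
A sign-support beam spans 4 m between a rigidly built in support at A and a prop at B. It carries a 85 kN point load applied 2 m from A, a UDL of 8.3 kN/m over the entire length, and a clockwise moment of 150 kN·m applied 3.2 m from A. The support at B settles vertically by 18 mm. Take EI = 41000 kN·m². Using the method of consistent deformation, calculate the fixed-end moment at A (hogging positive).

M_A = 152.7 kN·m

Remove the prop at B; the released (primary) structure is a cantilever built in at A.
Primary-structure tip deflection at B by superposition:
  point load 85 at a = 2: Pa²(3L − a)/(6EI) = 566.7/EI
  UDL 8.3: wL⁴/(8EI) = 265.6/EI
  clockwise couple 150 at a = 3.2: M₀a(2L − a)/(2EI) = 1152/EI
  δ_0 = 1984/EI
Flexibility coefficient — unit upward force at B: δ_{BB} = L³/(3EI) = 21.33/EI.
With EI = 41000 kN·m²: δ_0 = 0.048397 m and δ_{BB} = 0.00052 m/kN.
Compatibility — the beam at B must follow the support down by 0.018 m: δ_0 − R_B·δ_{BB} = 0.018, so R_B = (0.048397 − 0.018)/0.00052 = 58.42 kN.
Moment equilibrium about A: M_A = Σ(load moments about A) − R_B·L = 386.4 − 58.42×4 = 152.7 kN·m.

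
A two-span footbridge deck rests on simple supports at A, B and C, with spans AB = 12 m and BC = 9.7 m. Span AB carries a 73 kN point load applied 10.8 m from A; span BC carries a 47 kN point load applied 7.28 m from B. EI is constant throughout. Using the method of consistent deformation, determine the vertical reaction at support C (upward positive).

Take M_B as the redundant. Released structure: two simple spans AB and BC with a hinge at B.
End slopes at the hinge B, treating each span as simply supported:
  span AB: point load 73 at a = 10.8: Pab(L + a)/(6LEI) = 299.6/EI
  span BC: point load 47 at a = 7.28: Pab(L + b)/(6LEI) = 172.4/EI
  relative rotation θ_0 = (299.6 + 172.4)/EI = 472/EI
A unit hogging moment at B produces rotation L₁/(3EI) + L₂/(3EI) = 7.233/EI.
Slope continuity at B: θ_0 = M_B·7.233/EI, so M_B = 472/7.233 = 65.26 kN·m (hogging).
Span BC, ΣM about C: R_B^{BC}·9.7 = 113.7 + 65.26, so R_B^{BC} = 18.45 kN and R_C = 47 − 18.45 = 28.55 kN.

R_C = 28.55 kN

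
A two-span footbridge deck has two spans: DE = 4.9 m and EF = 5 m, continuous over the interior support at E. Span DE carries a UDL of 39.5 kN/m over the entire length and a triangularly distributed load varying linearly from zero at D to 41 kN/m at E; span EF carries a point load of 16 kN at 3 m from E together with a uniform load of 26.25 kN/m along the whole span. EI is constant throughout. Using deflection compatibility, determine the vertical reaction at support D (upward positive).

R_D = 101.8 kN

Take M_E as the redundant. Released structure: two simple spans DE and EF with a hinge at E.
Rotations at E on the released spans (each span's end-slope, ×1/EI):
  span DE: UDL 39.5: wL³/(24EI) = 193.6/EI
  span DE: triangular load, peak 41: w₀L³/(45EI) = 107.2/EI
  span EF: point load 16 at a = 3: Pab(L + b)/(6LEI) = 22.4/EI
  span EF: UDL 26.25: wL³/(24EI) = 136.7/EI
  relative rotation θ_0 = (300.8 + 159.1)/EI = 459.9/EI
A unit hogging moment at E produces rotation L₁/(3EI) + L₂/(3EI) = 3.3/EI.
Slope continuity at E: θ_0 = M_E·3.3/EI, so M_E = 459.9/3.3 = 139.4 kN·m (hogging).
Span DE, ΣM about D with M_E applied at E: R_E^{DE}·4.9 = 802.3 + 139.4, so R_E^{DE} = 192.2 kN and R_D = 294 − 192.2 = 101.8 kN.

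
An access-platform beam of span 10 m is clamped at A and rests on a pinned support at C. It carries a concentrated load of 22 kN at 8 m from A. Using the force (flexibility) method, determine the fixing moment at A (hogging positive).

Release the roller at C. Primary structure: cantilever fixed at A.
Free-end deflection of the primary structure under the applied loading (downward +):
  point load 22 at a = 8: Pa²(3L − a)/(6EI) = 5163/EI
Tip deflection under a unit load at C: L³/(3EI) = 333.3/EI.
The prop prevents deflection at C: R_C = δ_0/δ_{CC} = 5163/333.3 = 15.49 kN.
Moment equilibrium about A: M_A = Σ(load moments about A) − R_C·L = 176 − 15.49×10 = 21.12 kN·m.

M_A = 21.12 kN·m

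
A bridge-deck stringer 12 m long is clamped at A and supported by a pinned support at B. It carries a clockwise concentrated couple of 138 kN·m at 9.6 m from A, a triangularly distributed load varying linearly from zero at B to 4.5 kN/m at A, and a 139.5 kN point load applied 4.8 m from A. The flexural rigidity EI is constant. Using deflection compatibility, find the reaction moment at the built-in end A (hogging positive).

Release the roller at B. Primary structure: cantilever fixed at A.
Deflection at B on the released cantilever, summing each load's contribution:
  clockwise couple 138 at a = 9.6: M₀a(2L − a)/(2EI) = 9539/EI
  triangular load, peak 4.5 at the fixed end: w₀L⁴/(30EI) = 3110/EI
  point load 139.5 at a = 4.8: Pa²(3L − a)/(6EI) = 16713/EI
  δ_0 = 29362/EI
Flexibility coefficient — unit upward force at B: δ_{BB} = L³/(3EI) = 576/EI.
The prop prevents deflection at B: R_B = δ_0/δ_{BB} = 29362/576 = 50.98 kN.
Moment equilibrium about A: M_A = Σ(load moments about A) − R_B·L = 915.6 − 50.98×12 = 303.9 kN·m.

M_A = 303.9 kN·m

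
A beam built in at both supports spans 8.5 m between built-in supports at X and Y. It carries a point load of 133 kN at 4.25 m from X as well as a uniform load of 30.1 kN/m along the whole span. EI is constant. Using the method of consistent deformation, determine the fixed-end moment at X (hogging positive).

Release both end moments; the primary structure is a simply-supported span XY with redundants M_X and M_Y.
Simple-span end rotations at X and Y under the given loads:
  at X: point load 133 at a = 4.25: Pab(L + b)/(6LEI) = 600.6/EI
  at Y: point load 133 at a = 4.25: Pab(L + a)/(6LEI) = 600.6/EI
  at X: UDL 30.1: wL³/(24EI) = 770.2/EI
  at Y: UDL 30.1: wL³/(24EI) = 770.2/EI
  θ_X0 = 1371/EI,  θ_Y0 = 1371/EI
Flexibility coefficients: a unit moment at one end gives L/(3EI) there and L/(6EI) at the far end, so f₁₁ = f₂₂ = 2.833/EI and f₁₂ = f₂₁ = 1.417/EI.
Compatibility — zero rotation at each built-in end:
  2.833 M_X + 1.417 M_Y = 1371
  1.417 M_X + 2.833 M_Y = 1371
Solving the pair gives M_X = 322.5 kN·m and M_Y = 322.5 kN·m (hogging).

M_X = 322.5 kN·m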